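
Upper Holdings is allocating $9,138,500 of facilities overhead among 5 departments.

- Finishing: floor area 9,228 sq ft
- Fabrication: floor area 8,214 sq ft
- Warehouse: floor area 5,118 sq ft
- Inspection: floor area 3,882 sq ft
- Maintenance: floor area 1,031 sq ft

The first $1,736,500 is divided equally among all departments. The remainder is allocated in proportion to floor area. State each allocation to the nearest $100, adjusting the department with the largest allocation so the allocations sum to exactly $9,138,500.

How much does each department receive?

$1,736,500 shared equally gives $347,300 per department.
Remainder $7,402,000 by floor area (total 27,473): Finishing 2,486,283.11 → $2,486,300; Fabrication 2,213,082.95 → $2,213,100; Warehouse 1,378,933.35 → $1,378,900; Inspection 1,045,920.14 → $1,045,900; Maintenance 277,780.44 → $277,800.
Totals: Finishing $347,300 + $2,486,300 = $2,833,600; Fabrication $347,300 + $2,213,100 = $2,560,400; Warehouse $347,300 + $1,378,900 = $1,726,200; Inspection $347,300 + $1,045,900 = $1,393,200; Maintenance $347,300 + $277,800 = $625,100.

Finishing: $2,833,600 · Fabrication: $2,560,400 · Warehouse: $1,726,200 · Inspection: $1,393,200 · Maintenance: $625,100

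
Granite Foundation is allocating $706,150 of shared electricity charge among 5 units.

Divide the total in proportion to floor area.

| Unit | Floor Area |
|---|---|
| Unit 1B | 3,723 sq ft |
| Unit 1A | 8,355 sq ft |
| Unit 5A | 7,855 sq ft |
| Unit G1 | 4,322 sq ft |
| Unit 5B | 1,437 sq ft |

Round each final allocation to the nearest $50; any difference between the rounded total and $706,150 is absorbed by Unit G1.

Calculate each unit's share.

Unit 1B: $102,350 | Unit 1A: $229,650 | Unit 5A: $215,900 | Unit G1: $118,750 | Unit 5B: $39,500

Sum of floor area: 25,692.
Pro-rata amounts: Unit 1B 3,723/25,692 × $706,150 = 102,327.43; Unit 1A 8,355/25,692 × $706,150 = 229,638.92; Unit 5A 7,855/25,692 × $706,150 = 215,896.32; Unit G1 4,322/25,692 × $706,150 = 118,791.08; Unit 5B 1,437/25,692 × $706,150 = 39,496.25.
At nearest $50: Unit 1B $102,350; Unit 1A $229,650; Unit 5A $215,900; Unit G1 $118,800; Unit 5B $39,500. Sum = $706,200.
Difference $706,150 − $706,200 = −$50 applied to Unit G1: Unit G1 becomes $118,750.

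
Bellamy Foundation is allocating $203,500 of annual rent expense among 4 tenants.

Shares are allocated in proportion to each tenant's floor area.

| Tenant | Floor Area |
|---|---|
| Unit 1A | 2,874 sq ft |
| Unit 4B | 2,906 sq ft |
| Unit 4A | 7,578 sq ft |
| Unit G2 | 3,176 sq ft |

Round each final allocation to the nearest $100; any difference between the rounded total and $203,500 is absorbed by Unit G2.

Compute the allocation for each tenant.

Floor area total: 16,534.
Proportional shares: Unit 1A 2,874/16,534 × $203,500 = 35,373.11; Unit 4B 2,906/16,534 × $203,500 = 35,766.97; Unit 4A 7,578/16,534 × $203,500 = 93,269.81; Unit G2 3,176/16,534 × $203,500 = 39,090.12.
After rounding ($100): Unit 1A $35,400; Unit 4B $35,800; Unit 4A $93,300; Unit G2 $39,100. Sum = $203,600.
Difference $203,500 − $203,600 = −$100 applied to Unit G2: Unit G2 becomes $39,000.

Unit 1A: $35,400 · Unit 4B: $35,800 · Unit 4A: $93,300 · Unit G2: $39,000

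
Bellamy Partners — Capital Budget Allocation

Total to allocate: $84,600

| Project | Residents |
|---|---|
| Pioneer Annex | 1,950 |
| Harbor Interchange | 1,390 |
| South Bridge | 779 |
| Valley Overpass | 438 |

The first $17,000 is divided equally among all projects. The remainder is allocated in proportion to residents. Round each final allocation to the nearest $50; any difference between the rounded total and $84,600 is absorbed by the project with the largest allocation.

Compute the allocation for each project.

Pioneer Annex: $33,200 | Harbor Interchange: $24,850 | South Bridge: $15,800 | Valley Overpass: $10,750

$17,000 shared equally gives $4,250 per project.
Remainder $67,600 by residents (total 4,557): Pioneer Annex 28,926.93 → $28,950; Harbor Interchange 20,619.71 → $20,600; South Bridge 11,555.94 → $11,550; Valley Overpass 6,497.43 → $6,500.
Totals: Pioneer Annex $4,250 + $28,950 = $33,200; Harbor Interchange $4,250 + $20,600 = $24,850; South Bridge $4,250 + $11,550 = $15,800; Valley Overpass $4,250 + $6,500 = $10,750.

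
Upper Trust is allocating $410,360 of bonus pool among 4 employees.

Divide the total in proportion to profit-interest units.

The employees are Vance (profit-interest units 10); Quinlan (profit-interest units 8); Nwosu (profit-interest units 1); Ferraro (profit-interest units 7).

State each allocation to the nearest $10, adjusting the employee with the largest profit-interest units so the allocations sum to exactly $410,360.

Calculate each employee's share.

Sum of profit-interest units: 26.
Pro-rata amounts: Vance 10/26 × $410,360 = 157,830.77; Quinlan 8/26 × $410,360 = 126,264.62; Nwosu 1/26 × $410,360 = 15,783.08; Ferraro 7/26 × $410,360 = 110,481.54.
Rounded to nearest $10: Vance $157,830; Quinlan $126,260; Nwosu $15,780; Ferraro $110,480. Sum = $410,350.
Difference $410,360 − $410,350 = +$10 applied to largest profit-interest units (Vance): Vance becomes $157,840.

Vance: $157,840 | Quinlan: $126,260 | Nwosu: $15,780 | Ferraro: $110,480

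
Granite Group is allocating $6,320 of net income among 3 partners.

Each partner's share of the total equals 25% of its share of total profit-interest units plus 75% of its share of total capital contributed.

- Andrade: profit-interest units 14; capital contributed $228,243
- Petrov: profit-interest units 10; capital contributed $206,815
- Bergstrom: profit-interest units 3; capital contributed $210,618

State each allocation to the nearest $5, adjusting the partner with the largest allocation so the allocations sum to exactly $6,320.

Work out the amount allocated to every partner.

Andrade: $2,495; Petrov: $2,105; Bergstrom: $1,720

Profit-interest units total 27; capital contributed total 645,676.
Composite weights (25% profit-interest units + 75% capital contributed): Andrade 0.3948; Petrov 0.3328; Bergstrom 0.2724.
Proportional shares: Andrade 2,494.82; Petrov 2,103.44; Bergstrom 1,721.73.
After rounding ($5): Andrade $2,495; Petrov $2,105; Bergstrom $1,720. Sum = $6,320.
No rounding difference to absorb.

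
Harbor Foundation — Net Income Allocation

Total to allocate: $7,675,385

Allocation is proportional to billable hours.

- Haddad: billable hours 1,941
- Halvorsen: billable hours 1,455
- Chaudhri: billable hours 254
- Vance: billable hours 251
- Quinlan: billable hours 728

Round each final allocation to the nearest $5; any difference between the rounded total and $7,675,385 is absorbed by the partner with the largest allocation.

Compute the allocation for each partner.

Haddad: $3,218,385; Halvorsen: $2,412,550; Chaudhri: $421,160; Vance: $416,185; Quinlan: $1,207,105

Sum of billable hours: 4,629.
Proportional shares: Haddad 1,941/4,629 × $7,675,385 = 3,218,388.91; Halvorsen 1,455/4,629 × $7,675,385 = 2,412,548.10; Chaudhri 254/4,629 × $7,675,385 = 421,159.60; Vance 251/4,629 × $7,675,385 = 416,185.27; Quinlan 728/4,629 × $7,675,385 = 1,207,103.11.
Rounded to nearest $5: Haddad $3,218,390; Halvorsen $2,412,550; Chaudhri $421,160; Vance $416,185; Quinlan $1,207,105. Sum = $7,675,390.
Difference $7,675,385 − $7,675,390 = −$5 applied to largest allocation (Haddad): Haddad becomes $3,218,385.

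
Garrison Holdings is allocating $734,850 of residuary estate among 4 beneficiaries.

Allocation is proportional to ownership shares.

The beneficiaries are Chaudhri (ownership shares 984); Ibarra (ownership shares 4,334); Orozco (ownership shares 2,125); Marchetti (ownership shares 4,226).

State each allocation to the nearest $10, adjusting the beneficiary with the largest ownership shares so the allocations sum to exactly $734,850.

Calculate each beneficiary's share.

Ownership shares total: 984 + 4,334 + 2,125 + 4,226 = 11,669.
Unrounded shares: Chaudhri 61,966.96; Ibarra 272,931.69; Orozco 133,820.91; Marchetti 266,130.44.
At nearest $10: Chaudhri $61,970; Ibarra $272,930; Orozco $133,820; Marchetti $266,130. Sum = $734,850.
Sum already equals the total — no adjustment.

Chaudhri: $61,970 | Ibarra: $272,930 | Orozco: $133,820 | Marchetti: $266,130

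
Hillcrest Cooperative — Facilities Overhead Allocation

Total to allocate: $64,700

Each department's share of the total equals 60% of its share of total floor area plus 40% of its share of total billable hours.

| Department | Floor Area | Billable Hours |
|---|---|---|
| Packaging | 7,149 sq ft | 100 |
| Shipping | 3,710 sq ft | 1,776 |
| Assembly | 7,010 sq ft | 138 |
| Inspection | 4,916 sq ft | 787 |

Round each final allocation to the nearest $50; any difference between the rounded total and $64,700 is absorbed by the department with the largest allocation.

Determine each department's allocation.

Floor area total 22,785; billable hours total 2,801.
Combined weights (60% floor area + 40% billable hours): Packaging 0.2025; Shipping 0.3513; Assembly 0.2043; Inspection 0.2418.
Pro-rata amounts: Packaging 13,104.08; Shipping 22,730.38; Assembly 13,218.36; Inspection 15,647.18.
Rounded to nearest $50: Packaging $13,100; Shipping $22,750; Assembly $13,200; Inspection $15,650. Sum = $64,700.
Rounded total matches; no reconciliation needed.

Packaging: $13,100; Shipping: $22,750; Assembly: $13,200; Inspection: $15,650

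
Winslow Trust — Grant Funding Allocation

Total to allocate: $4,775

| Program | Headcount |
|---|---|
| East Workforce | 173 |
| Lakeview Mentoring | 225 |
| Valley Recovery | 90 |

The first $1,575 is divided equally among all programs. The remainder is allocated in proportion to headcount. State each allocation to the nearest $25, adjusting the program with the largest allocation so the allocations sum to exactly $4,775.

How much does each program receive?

Equal tier: $1,575 ÷ 3 = $525 apiece.
Remainder $3,200 by headcount (total 488): East Workforce 1,134.43 → $1,125; Lakeview Mentoring 1,475.41 → $1,475; Valley Recovery 590.16 → $600.
Totals: East Workforce $525 + $1,125 = $1,650; Lakeview Mentoring $525 + $1,475 = $2,000; Valley Recovery $525 + $600 = $1,125.

East Workforce: $1,650 · Lakeview Mentoring: $2,000 · Valley Recovery: $1,125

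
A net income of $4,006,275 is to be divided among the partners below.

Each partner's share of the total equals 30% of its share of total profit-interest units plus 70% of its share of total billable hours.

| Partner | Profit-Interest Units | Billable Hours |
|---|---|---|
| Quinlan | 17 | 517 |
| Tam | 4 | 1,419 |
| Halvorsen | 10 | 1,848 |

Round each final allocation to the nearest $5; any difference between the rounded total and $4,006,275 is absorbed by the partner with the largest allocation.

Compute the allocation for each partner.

Totals — profit-interest units 31, billable hours 3,784.
Blended shares (30% profit-interest units + 70% billable hours): Quinlan 0.2602; Tam 0.3012; Halvorsen 0.4386.
Unrounded shares: Quinlan 1,042,255.13; Tam 1,206,728.80; Halvorsen 1,757,291.07.
At nearest $5: Quinlan $1,042,255; Tam $1,206,730; Halvorsen $1,757,290. Sum = $4,006,275.
Sum already equals the total — no adjustment.

Quinlan: $1,042,255; Tam: $1,206,730; Halvorsen: $1,757,290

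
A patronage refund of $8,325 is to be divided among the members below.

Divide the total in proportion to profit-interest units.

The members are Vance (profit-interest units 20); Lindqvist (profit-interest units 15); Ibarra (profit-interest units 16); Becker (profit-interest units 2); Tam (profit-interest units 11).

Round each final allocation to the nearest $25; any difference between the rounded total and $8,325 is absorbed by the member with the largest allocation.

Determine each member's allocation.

Total profit-interest units = 64.
Unrounded shares: Vance 20/64 × $8,325 = 2,601.56; Lindqvist 15/64 × $8,325 = 1,951.17; Ibarra 16/64 × $8,325 = 2,081.25; Becker 2/64 × $8,325 = 260.16; Tam 11/64 × $8,325 = 1,430.86.
After rounding ($25): Vance $2,600; Lindqvist $1,950; Ibarra $2,075; Becker $250; Tam $1,425. Sum = $8,300.
Difference $8,325 − $8,300 = +$25 applied to largest allocation (Vance): Vance becomes $2,625.

Vance: $2,625 · Lindqvist: $1,950 · Ibarra: $2,075 · Becker: $250 · Tam: $1,425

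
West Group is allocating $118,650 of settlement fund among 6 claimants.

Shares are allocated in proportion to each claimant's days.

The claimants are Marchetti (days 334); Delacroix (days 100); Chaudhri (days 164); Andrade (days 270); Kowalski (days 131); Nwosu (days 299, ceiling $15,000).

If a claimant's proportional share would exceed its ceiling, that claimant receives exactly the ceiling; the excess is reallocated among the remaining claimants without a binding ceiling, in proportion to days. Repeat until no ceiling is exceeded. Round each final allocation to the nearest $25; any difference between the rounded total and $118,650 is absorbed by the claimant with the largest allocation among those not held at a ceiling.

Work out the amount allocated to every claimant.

Marchetti: $34,625 · Delacroix: $10,375 · Chaudhri: $17,025 · Andrade: $28,025 · Kowalski: $13,600 · Nwosu: $15,000

Sum of days: 1,298.
Proportional shares (ignoring caps): Marchetti 30,530.89; Delacroix 9,140.99; Chaudhri 14,991.22; Andrade 24,680.66; Kowalski 11,974.69; Nwosu 27,331.55.
Held at cap: Nwosu ($15,000); remaining pool $103,650 reallocated over remaining days 999.
Shares after redistribution: Marchetti 34,653.75 → $34,650; Delacroix 10,375.38 → $10,375; Chaudhri 17,015.62 → $17,025; Andrade 28,013.51 → $28,025; Kowalski 13,591.74 → $13,600.
Rounding difference −$25 applied to Marchetti → $34,625.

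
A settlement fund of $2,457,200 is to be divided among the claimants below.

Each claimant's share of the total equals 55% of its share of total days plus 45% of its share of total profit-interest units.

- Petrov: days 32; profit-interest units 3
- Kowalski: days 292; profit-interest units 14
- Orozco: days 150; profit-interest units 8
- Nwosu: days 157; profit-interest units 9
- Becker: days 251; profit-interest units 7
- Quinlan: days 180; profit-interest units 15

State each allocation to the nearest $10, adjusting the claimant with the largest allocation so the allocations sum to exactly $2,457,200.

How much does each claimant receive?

Days total 1,062; profit-interest units total 56.
Blended shares (55% days + 45% profit-interest units): Petrov 0.0407; Kowalski 0.2637; Orozco 0.1420; Nwosu 0.1536; Becker 0.1862; Quinlan 0.2138.
Unrounded shares: Petrov 99,958.03; Kowalski 648,022.87; Orozco 348,847.04; Nwosu 377,500.32; Becker 457,630.36; Quinlan 525,241.37.
At nearest $10: Petrov $99,960; Kowalski $648,020; Orozco $348,850; Nwosu $377,500; Becker $457,630; Quinlan $525,240. Sum = $2,457,200.
Sum already equals the total — no adjustment.

Petrov: $99,960; Kowalski: $648,020; Orozco: $348,850; Nwosu: $377,500; Becker: $457,630; Quinlan: $525,240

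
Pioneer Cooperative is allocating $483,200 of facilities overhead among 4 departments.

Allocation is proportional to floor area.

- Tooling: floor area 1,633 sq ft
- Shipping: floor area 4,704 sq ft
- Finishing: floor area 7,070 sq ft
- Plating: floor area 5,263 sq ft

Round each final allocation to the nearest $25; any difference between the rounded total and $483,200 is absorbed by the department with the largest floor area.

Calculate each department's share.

Tooling: $42,275; Shipping: $121,750; Finishing: $182,975; Plating: $136,200

Combined floor area = 1,633 + 4,704 + 7,070 + 5,263 = 18,670.
Pro-rata amounts: Tooling 42,263.82; Shipping 121,744.66; Finishing 182,979.33; Plating 136,212.19.
After rounding ($25): Tooling $42,275; Shipping $121,750; Finishing $182,975; Plating $136,200. Sum = $483,200.
Sum already equals the total — no adjustment.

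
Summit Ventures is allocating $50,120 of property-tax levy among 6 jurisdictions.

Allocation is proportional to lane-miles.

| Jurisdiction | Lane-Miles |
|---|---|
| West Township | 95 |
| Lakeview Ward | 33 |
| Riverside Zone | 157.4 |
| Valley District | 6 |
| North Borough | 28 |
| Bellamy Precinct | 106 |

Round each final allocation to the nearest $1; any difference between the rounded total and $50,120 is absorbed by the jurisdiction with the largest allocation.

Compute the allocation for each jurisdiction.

West Township: $11,193 · Lakeview Ward: $3,888 · Riverside Zone: $18,544 · Valley District: $707 · North Borough: $3,299 · Bellamy Precinct: $12,489

Sum of lane-miles: 425.4.
Pro-rata amounts: West Township 95/425.4 × $50,120 = 11,192.76; Lakeview Ward 33/425.4 × $50,120 = 3,888.01; Riverside Zone 157.4/425.4 × $50,120 = 18,544.64; Valley District 6/425.4 × $50,120 = 706.91; North Borough 28/425.4 × $50,120 = 3,298.92; Bellamy Precinct 106/425.4 × $50,120 = 12,488.76.
Rounded to nearest $1: West Township $11,193; Lakeview Ward $3,888; Riverside Zone $18,545; Valley District $707; North Borough $3,299; Bellamy Precinct $12,489. Sum = $50,121.
Difference $50,120 − $50,121 = −$1 applied to largest allocation (Riverside Zone): Riverside Zone becomes $18,544.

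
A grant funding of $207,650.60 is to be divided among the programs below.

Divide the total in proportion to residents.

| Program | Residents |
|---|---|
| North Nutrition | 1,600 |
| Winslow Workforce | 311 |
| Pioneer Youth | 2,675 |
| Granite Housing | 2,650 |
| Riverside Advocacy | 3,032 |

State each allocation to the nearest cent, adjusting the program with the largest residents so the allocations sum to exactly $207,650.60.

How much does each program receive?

Total residents = 1,600 + 311 + 2,675 + 2,650 + 3,032 = 10,268.
Unrounded shares: North Nutrition 32,356.9303; Winslow Workforce 6,289.3783; Pioneer Youth 54,096.7428; Granite Housing 53,591.1658; Riverside Advocacy 61,316.3829.
At nearest cent: North Nutrition $32,356.93; Winslow Workforce $6,289.38; Pioneer Youth $54,096.74; Granite Housing $53,591.17; Riverside Advocacy $61,316.38. Sum = $207,650.60.
Rounded total matches; no reconciliation needed.

North Nutrition: $32,356.93 | Winslow Workforce: $6,289.38 | Pioneer Youth: $54,096.74 | Granite Housing: $53,591.17 | Riverside Advocacy: $61,316.38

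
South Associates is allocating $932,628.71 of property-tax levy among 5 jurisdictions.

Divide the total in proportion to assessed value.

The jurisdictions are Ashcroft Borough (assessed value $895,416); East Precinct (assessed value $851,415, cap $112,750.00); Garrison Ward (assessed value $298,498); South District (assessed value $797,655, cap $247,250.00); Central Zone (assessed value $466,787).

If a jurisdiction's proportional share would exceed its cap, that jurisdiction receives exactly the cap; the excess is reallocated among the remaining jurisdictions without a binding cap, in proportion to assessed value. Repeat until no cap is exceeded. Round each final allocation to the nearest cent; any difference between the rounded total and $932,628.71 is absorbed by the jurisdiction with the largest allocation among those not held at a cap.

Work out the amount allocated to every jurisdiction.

Sum of assessed value: 3,309,771.
Unconstrained shares: Ashcroft Borough 252,310.7094; East Precinct 239,912.0885; Garrison Ward 84,110.8961; South District 224,763.5724; Central Zone 131,531.4436.
Capped: East Precinct ($112,750.00); balance $819,878.71 reallocated over remaining assessed value 2,458,356.
Capped: South District ($247,250.00); balance $572,628.71 reallocated over remaining assessed value 1,660,701.
Remaining shares: Ashcroft Borough 308,749.6840 → $308,749.68; Garrison Ward 102,925.5264 → $102,925.53; Central Zone 160,953.4995 → $160,953.50.

Ashcroft Borough: $308,749.68 · East Precinct: $112,750.00 · Garrison Ward: $102,925.53 · South District: $247,250.00 · Central Zone: $160,953.50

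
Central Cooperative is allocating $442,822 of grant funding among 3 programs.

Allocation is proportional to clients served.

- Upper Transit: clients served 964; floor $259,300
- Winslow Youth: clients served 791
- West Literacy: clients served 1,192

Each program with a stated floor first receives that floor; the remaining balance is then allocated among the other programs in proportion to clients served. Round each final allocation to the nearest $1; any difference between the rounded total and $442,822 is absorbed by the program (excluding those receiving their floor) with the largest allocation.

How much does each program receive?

Upper Transit: $259,300 | Winslow Youth: $73,205 | West Literacy: $110,317

Fund the minimums — Upper Transit $259,300. Balance $183,522.
Balance split over remaining clients served 1,983: Winslow Youth 73,205.20 → $73,205; West Literacy 110,316.80 → $110,317.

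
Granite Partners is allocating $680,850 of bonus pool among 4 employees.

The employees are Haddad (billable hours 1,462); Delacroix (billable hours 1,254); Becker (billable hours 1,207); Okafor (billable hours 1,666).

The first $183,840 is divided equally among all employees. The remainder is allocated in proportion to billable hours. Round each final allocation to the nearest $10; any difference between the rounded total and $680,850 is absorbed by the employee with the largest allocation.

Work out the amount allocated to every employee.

Haddad: $175,970; Delacroix: $157,470; Becker: $153,290; Okafor: $194,120

First tranche $183,840 split equally: $45,960 each.
Remainder $497,010 by billable hours (total 5,589): Haddad 130,010.49 → $130,010; Delacroix 111,513.78 → $111,510; Becker 107,334.24 → $107,330; Okafor 148,151.49 → $148,150.
Rounding difference +$10 on remainder applied to Okafor.
Totals: Haddad $45,960 + $130,010 = $175,970; Delacroix $45,960 + $111,510 = $157,470; Becker $45,960 + $107,330 = $153,290; Okafor $45,960 + $148,160 = $194,120.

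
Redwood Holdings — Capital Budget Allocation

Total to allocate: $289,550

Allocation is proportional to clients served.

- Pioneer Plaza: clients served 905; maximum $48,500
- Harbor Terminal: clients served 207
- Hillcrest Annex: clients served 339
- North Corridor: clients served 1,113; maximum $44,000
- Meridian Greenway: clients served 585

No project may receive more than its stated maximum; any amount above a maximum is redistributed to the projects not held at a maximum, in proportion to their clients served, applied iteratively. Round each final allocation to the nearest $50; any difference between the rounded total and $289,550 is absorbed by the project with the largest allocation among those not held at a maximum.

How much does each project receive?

Clients served total: 3,149.
Pro-rata shares before constraints: Pioneer Plaza 83,214.59; Harbor Terminal 19,033.61; Hillcrest Annex 31,170.99; North Corridor 102,340.16; Meridian Greenway 53,790.65.
Cap binds for Pioneer Plaza ($48,500), North Corridor ($44,000); remaining pool $197,050 reallocated over remaining clients served 1,131.
Remaining shares: Harbor Terminal 36,064.85 → $36,050; Hillcrest Annex 59,062.73 → $59,050; Meridian Greenway 101,922.41 → $101,900.
Rounding difference +$50 applied to Meridian Greenway → $101,950.

Pioneer Plaza: $48,500 · Harbor Terminal: $36,050 · Hillcrest Annex: $59,050 · North Corridor: $44,000 · Meridian Greenway: $101,950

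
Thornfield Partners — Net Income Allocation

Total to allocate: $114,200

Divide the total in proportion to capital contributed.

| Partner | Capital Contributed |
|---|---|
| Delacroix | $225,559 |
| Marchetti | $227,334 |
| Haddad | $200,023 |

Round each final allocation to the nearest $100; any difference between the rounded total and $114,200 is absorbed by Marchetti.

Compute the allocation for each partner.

Sum of capital contributed: 652,916.
Unrounded shares: Delacroix 225,559/652,916 × $114,200 = 39,451.99; Marchetti 227,334/652,916 × $114,200 = 39,762.45; Haddad 200,023/652,916 × $114,200 = 34,985.55.
At nearest $100: Delacroix $39,500; Marchetti $39,800; Haddad $35,000. Sum = $114,300.
Difference $114,200 − $114,300 = −$100 applied to Marchetti: Marchetti becomes $39,700.

Delacroix: $39,500 | Marchetti: $39,700 | Haddad: $35,000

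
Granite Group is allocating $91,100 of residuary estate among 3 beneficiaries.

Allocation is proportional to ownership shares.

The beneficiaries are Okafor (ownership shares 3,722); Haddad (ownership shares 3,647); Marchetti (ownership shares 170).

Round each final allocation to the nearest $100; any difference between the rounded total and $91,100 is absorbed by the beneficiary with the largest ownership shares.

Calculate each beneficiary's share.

Okafor: $44,900 | Haddad: $44,100 | Marchetti: $2,100

Total ownership shares = 7,539.
Proportional shares: Okafor 3,722/7,539 × $91,100 = 44,976.02; Haddad 3,647/7,539 × $91,100 = 44,069.73; Marchetti 170/7,539 × $91,100 = 2,054.25.
After rounding ($100): Okafor $45,000; Haddad $44,100; Marchetti $2,100. Sum = $91,200.
Difference $91,100 − $91,200 = −$100 applied to largest ownership shares (Okafor): Okafor becomes $44,900.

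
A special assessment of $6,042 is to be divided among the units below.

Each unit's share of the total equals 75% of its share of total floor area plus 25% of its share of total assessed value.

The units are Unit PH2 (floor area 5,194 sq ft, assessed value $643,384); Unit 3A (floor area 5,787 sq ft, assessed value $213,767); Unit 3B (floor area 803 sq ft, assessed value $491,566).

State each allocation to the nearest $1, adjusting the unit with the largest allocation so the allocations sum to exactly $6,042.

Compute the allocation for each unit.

Unit PH2: $2,718; Unit 3A: $2,465; Unit 3B: $859

Floor area total 11,784; assessed value total 1,348,717.
Composite weights (75% floor area + 25% assessed value): Unit PH2 0.4498; Unit 3A 0.4079; Unit 3B 0.1422.
Pro-rata amounts: Unit PH2 2,717.90; Unit 3A 2,464.78; Unit 3B 859.32.
At nearest $1: Unit PH2 $2,718; Unit 3A $2,465; Unit 3B $859. Sum = $6,042.
Rounded total matches; no reconciliation needed.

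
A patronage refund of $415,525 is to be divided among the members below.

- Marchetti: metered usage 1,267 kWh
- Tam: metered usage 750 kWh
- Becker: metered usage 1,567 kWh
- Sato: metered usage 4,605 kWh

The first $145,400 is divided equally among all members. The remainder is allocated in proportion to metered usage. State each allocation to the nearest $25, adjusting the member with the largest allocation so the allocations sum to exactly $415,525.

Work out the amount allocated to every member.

First tranche $145,400 split equally: $36,350 each.
Remainder $270,125 by metered usage (total 8,189): Marchetti 41,793.67 → $41,800; Tam 24,739.74 → $24,750; Becker 51,689.57 → $51,700; Sato 151,902.02 → $151,900.
Rounding difference −$25 on remainder applied to Sato.
Totals: Marchetti $36,350 + $41,800 = $78,150; Tam $36,350 + $24,750 = $61,100; Becker $36,350 + $51,700 = $88,050; Sato $36,350 + $151,875 = $188,225.

Marchetti: $78,150 · Tam: $61,100 · Becker: $88,050 · Sato: $188,225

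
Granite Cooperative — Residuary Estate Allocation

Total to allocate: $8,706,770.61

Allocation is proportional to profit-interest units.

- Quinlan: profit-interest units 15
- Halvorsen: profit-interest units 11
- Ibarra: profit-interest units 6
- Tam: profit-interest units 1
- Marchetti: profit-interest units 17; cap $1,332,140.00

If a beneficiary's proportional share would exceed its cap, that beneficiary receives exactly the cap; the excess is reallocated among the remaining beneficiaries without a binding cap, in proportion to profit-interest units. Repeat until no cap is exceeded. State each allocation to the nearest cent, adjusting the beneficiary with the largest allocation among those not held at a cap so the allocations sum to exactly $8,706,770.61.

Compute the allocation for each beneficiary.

Quinlan: $3,352,104.83 | Halvorsen: $2,458,210.20 | Ibarra: $1,340,841.93 | Tam: $223,473.65 | Marchetti: $1,332,140.00

Combined profit-interest units = 50.
Pro-rata shares before constraints: Quinlan 2,612,031.1830; Halvorsen 1,915,489.5342; Ibarra 1,044,812.4732; Tam 174,135.4122; Marchetti 2,960,302.0074.
Capped: Marchetti ($1,332,140.00); remaining pool $7,374,630.61 reallocated over remaining profit-interest units 33.
Remaining shares: Quinlan 3,352,104.8227 → $3,352,104.82; Halvorsen 2,458,210.2033 → $2,458,210.20; Ibarra 1,340,841.9291 → $1,340,841.93; Tam 223,473.6548 → $223,473.65.
Rounding difference +$0.01 applied to Quinlan → $3,352,104.83.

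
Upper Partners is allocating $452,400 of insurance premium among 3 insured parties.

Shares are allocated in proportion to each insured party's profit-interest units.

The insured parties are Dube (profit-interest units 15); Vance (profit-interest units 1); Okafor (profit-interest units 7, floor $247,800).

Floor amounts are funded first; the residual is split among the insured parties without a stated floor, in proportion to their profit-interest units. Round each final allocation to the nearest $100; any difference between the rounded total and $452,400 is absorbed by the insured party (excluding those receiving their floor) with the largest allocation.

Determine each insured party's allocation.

Dube: $191,800 | Vance: $12,800 | Okafor: $247,800

Fund the minimums — Okafor $247,800. Residual $204,600.
Residual split over remaining profit-interest units 16: Dube 191,812.50 → $191,800; Vance 12,787.50 → $12,800.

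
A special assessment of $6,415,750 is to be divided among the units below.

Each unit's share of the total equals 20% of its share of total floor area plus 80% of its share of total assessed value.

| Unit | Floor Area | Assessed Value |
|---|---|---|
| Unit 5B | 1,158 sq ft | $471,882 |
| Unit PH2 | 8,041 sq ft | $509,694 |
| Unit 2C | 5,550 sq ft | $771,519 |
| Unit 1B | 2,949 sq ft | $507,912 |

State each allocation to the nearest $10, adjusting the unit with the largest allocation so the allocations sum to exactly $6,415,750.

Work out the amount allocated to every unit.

Unit 5B: $1,155,150; Unit PH2: $1,740,020; Unit 2C: $2,153,780; Unit 1B: $1,366,800

Totals — floor area 17,698, assessed value 2,261,007.
Combined weights (20% floor area + 80% assessed value): Unit 5B 0.1800; Unit PH2 0.2712; Unit 2C 0.3357; Unit 1B 0.2130.
Proportional shares: Unit 5B 1,155,153.90; Unit PH2 1,740,024.05; Unit 2C 2,153,776.18; Unit 1B 1,366,795.87.
At nearest $10: Unit 5B $1,155,150; Unit PH2 $1,740,020; Unit 2C $2,153,780; Unit 1B $1,366,800. Sum = $6,415,750.
Sum already equals the total — no adjustment.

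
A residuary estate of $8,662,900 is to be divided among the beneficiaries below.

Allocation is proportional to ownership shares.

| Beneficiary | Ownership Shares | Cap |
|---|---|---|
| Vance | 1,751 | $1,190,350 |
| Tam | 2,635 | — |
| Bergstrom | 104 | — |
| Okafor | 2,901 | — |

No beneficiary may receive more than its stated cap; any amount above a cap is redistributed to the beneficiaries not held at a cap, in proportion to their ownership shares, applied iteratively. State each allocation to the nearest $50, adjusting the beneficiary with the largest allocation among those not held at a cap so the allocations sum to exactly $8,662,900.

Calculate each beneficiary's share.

Total ownership shares = 7,391.
Pro-rata shares before constraints: Vance 2,052,325.52; Tam 3,088,451.02; Bergstrom 121,897.12; Okafor 3,400,226.34.
Cap binds for Vance ($1,190,350); residual $7,472,550 reallocated over remaining ownership shares 5,640.
Redistributed shares: Tam 3,491,164.76 → $3,491,150; Bergstrom 137,791.70 → $137,800; Okafor 3,843,593.54 → $3,843,600.

Vance: $1,190,350 | Tam: $3,491,150 | Bergstrom: $137,800 | Okafor: $3,843,600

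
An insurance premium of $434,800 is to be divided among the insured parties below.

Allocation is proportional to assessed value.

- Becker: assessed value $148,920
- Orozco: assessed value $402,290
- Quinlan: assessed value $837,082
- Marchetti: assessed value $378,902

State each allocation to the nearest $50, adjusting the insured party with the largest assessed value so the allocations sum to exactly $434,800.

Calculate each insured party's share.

Becker: $36,650 | Orozco: $99,000 | Quinlan: $205,950 | Marchetti: $93,200

Sum of assessed value: 148,920 + 402,290 + 837,082 + 378,902 = 1,767,194.
Raw shares: Becker 36,640.24; Orozco 98,979.34; Quinlan 205,955.46; Marchetti 93,224.96.
After rounding ($50): Becker $36,650; Orozco $99,000; Quinlan $205,950; Marchetti $93,200. Sum = $434,800.
Sum already equals the total — no adjustment.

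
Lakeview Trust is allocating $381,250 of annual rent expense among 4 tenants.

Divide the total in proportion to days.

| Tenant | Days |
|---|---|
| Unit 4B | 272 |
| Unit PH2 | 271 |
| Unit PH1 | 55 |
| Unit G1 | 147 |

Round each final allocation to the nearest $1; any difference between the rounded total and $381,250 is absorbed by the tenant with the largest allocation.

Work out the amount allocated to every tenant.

Total days = 745.
Raw shares: Unit 4B 272/745 × $381,250 = 139,194.63; Unit PH2 271/745 × $381,250 = 138,682.89; Unit PH1 55/745 × $381,250 = 28,145.97; Unit G1 147/745 × $381,250 = 75,226.51.
At nearest $1: Unit 4B $139,195; Unit PH2 $138,683; Unit PH1 $28,146; Unit G1 $75,227. Sum = $381,251.
Difference $381,250 − $381,251 = −$1 applied to largest allocation (Unit 4B): Unit 4B becomes $139,194.

Unit 4B: $139,194; Unit PH2: $138,683; Unit PH1: $28,146; Unit G1: $75,227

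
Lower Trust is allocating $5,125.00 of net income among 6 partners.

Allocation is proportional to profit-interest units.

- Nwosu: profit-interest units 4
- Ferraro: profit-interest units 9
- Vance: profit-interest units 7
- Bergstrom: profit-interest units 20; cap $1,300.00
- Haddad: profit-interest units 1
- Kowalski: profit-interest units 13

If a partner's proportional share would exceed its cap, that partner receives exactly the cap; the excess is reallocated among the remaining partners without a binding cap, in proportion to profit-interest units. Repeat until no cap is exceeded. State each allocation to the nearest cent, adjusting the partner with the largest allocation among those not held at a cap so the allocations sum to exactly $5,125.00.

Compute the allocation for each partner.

Nwosu: $450.00; Ferraro: $1,012.50; Vance: $787.50; Bergstrom: $1,300.00; Haddad: $112.50; Kowalski: $1,462.50

Total profit-interest units = 54.
Proportional shares (ignoring caps): Nwosu 379.6296; Ferraro 854.1667; Vance 664.3519; Bergstrom 1,898.1481; Haddad 94.9074; Kowalski 1,233.7963.
Capped: Bergstrom ($1,300.00); balance $3,825.00 reallocated over remaining profit-interest units 34.
Redistributed shares: Nwosu 450.0000 → $450.00; Ferraro 1,012.5000 → $1,012.50; Vance 787.5000 → $787.50; Haddad 112.5000 → $112.50; Kowalski 1,462.5000 → $1,462.50.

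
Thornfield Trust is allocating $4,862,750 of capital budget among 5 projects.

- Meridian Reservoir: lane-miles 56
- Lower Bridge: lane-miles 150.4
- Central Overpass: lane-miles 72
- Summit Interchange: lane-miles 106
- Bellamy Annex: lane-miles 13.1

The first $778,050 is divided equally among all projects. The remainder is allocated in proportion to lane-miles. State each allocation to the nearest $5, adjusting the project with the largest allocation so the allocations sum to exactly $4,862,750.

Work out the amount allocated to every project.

Meridian Reservoir: $731,065 | Lower Bridge: $1,701,115 | Central Overpass: $895,480 | Summit Interchange: $1,244,865 | Bellamy Annex: $290,225

$778,050 shared equally gives $155,610 per project.
Remainder $4,084,700 by lane-miles (total 397.5): Meridian Reservoir 575,454.59 → $575,455; Lower Bridge 1,545,506.62 → $1,545,505; Central Overpass 739,870.19 → $739,870; Summit Interchange 1,089,253.33 → $1,089,255; Bellamy Annex 134,615.27 → $134,615.
Totals: Meridian Reservoir $155,610 + $575,455 = $731,065; Lower Bridge $155,610 + $1,545,505 = $1,701,115; Central Overpass $155,610 + $739,870 = $895,480; Summit Interchange $155,610 + $1,089,255 = $1,244,865; Bellamy Annex $155,610 + $134,615 = $290,225.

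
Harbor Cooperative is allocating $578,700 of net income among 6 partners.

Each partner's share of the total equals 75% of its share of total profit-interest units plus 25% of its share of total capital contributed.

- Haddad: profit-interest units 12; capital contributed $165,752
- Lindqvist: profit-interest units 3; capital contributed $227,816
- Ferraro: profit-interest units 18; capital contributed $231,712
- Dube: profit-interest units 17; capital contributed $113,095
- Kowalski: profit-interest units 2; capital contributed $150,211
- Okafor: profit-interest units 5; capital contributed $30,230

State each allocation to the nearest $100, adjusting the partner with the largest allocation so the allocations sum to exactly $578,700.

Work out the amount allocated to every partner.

Profit-interest units total 57; capital contributed total 918,816.
Combined weights (75% profit-interest units + 25% capital contributed): Haddad 0.2030; Lindqvist 0.1015; Ferraro 0.2999; Dube 0.2545; Kowalski 0.0672; Okafor 0.0740.
Raw shares: Haddad 117,472.68; Lindqvist 58,714.89; Ferraro 173,545.45; Dube 147,253.77; Kowalski 38,880.88; Okafor 42,832.33.
After rounding ($100): Haddad $117,500; Lindqvist $58,700; Ferraro $173,500; Dube $147,300; Kowalski $38,900; Okafor $42,800. Sum = $578,700.
No rounding difference to absorb.

Haddad: $117,500 | Lindqvist: $58,700 | Ferraro: $173,500 | Dube: $147,300 | Kowalski: $38,900 | Okafor: $42,800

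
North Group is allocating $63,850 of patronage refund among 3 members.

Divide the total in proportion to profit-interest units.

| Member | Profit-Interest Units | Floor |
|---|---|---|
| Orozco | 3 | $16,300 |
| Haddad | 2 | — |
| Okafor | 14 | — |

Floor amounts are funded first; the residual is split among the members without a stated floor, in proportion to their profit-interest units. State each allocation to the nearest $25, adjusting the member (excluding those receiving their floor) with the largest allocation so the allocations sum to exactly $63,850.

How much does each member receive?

Fund the minimums — Orozco $16,300. Residual $47,550.
Residual split over remaining profit-interest units 16: Haddad 5,943.75 → $5,950; Okafor 41,606.25 → $41,600.

Orozco: $16,300 · Haddad: $5,950 · Okafor: $41,600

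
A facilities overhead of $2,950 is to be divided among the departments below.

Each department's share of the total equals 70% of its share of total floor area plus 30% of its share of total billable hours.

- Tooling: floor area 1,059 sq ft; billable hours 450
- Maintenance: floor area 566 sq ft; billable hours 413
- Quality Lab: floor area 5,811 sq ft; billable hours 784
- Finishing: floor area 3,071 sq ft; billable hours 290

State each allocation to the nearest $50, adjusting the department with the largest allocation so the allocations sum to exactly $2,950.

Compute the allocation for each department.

Floor area total 10,507; billable hours total 1,937.
Composite weights (70% floor area + 30% billable hours): Tooling 0.1402; Maintenance 0.1017; Quality Lab 0.5086; Finishing 0.2495.
Pro-rata amounts: Tooling 413.73; Maintenance 299.94; Quality Lab 1,500.27; Finishing 736.06.
At nearest $50: Tooling $400; Maintenance $300; Quality Lab $1,500; Finishing $750. Sum = $2,950.
No rounding difference to absorb.

Tooling: $400 · Maintenance: $300 · Quality Lab: $1,500 · Finishing: $750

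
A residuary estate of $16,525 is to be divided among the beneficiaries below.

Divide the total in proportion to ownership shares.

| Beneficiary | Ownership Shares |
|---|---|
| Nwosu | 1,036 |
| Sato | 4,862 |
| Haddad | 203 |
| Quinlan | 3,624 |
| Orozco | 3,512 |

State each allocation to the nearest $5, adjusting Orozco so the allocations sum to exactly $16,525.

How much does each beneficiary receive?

Ownership shares total: 13,237.
Raw shares: Nwosu 1,036/13,237 × $16,525 = 1,293.34; Sato 4,862/13,237 × $16,525 = 6,069.69; Haddad 203/13,237 × $16,525 = 253.42; Quinlan 3,624/13,237 × $16,525 = 4,524.18; Orozco 3,512/13,237 × $16,525 = 4,384.36.
At nearest $5: Nwosu $1,295; Sato $6,070; Haddad $255; Quinlan $4,525; Orozco $4,385. Sum = $16,530.
Difference $16,525 − $16,530 = −$5 applied to Orozco: Orozco becomes $4,380.

Nwosu: $1,295 | Sato: $6,070 | Haddad: $255 | Quinlan: $4,525 | Orozco: $4,380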